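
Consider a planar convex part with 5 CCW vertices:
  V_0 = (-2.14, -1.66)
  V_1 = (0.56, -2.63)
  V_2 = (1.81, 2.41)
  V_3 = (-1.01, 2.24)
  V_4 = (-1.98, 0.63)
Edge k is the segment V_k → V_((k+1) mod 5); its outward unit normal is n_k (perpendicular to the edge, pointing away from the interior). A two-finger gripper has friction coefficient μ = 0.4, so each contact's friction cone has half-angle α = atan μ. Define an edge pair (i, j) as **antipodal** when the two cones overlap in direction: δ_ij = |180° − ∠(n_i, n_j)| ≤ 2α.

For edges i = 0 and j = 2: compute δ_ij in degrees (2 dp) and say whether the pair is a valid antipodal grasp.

α = atan 0.4 = 21.80°;  2α = 43.60°
edge 0: e_0 = (+2.70, -0.97);  n_0 = (-0.3381, -0.9411)
edge 2: e_2 = (-2.82, -0.17);  n_2 = (-0.0602, +0.9982)
∠(n_0, n_2) = 156.79°
δ = |180° − 156.79°| = 23.21°
23.21° ≤ 2α = 43.60°  →  valid

δ = 23.21°, valid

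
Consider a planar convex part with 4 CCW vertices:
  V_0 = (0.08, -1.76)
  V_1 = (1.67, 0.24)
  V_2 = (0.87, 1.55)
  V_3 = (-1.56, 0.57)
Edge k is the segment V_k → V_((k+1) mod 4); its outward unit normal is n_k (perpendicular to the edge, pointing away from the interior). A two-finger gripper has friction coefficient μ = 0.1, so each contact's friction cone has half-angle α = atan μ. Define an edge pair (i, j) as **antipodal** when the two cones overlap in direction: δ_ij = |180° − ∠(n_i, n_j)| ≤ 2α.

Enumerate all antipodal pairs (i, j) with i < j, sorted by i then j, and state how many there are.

count = 1; pairs: (1,3)

α = atan 0.1 = 5.71°;  2α = 11.42°
n_0 = (+0.7828, -0.6223)
n_1 = (+0.8534, +0.5212)
n_2 = (-0.3740, +0.9274)
n_3 = (-0.8177, -0.5756)
  (0,1): δ = 110.10°  ·
  (0,2): δ = 29.55°  ·
  (0,3): δ = 73.62°  ·
  (1,2): δ = 99.45°  ·
  (1,3): δ = 3.73°  ✓
  (2,3): δ = 76.82°  ·
antipodal pairs: 1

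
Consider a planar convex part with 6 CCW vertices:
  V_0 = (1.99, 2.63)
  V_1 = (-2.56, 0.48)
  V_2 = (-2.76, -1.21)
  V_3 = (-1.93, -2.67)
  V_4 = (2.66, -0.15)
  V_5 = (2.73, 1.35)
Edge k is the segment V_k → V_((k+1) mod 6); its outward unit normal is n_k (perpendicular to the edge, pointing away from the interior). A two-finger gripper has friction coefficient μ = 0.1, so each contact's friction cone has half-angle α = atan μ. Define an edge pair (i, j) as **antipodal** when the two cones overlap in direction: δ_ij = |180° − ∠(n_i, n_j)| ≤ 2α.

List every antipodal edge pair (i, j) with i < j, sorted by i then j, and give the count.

α = atan 0.1 = 5.71°;  2α = 11.42°
n_0 = (-0.4272, +0.9041)
n_1 = (-0.9931, +0.1175)
n_2 = (-0.8693, -0.4942)
n_3 = (+0.4813, -0.8766)
n_4 = (+0.9989, -0.0466)
n_5 = (+0.8657, +0.5005)
  (0,1): δ = 122.04°  ·
  (0,2): δ = 85.67°  ·
  (0,3): δ = 3.48°  ✓
  (0,4): δ = 62.04°  ·
  (0,5): δ = 94.74°  ·
  (1,2): δ = 143.63°  ·
  (1,3): δ = 54.48°  ·
  (1,4): δ = 4.08°  ✓
  (1,5): δ = 36.78°  ·
  (2,3): δ = 90.85°  ·
  (2,4): δ = 32.29°  ·
  (2,5): δ = 0.42°  ✓
  (3,4): δ = 121.44°  ·
  (3,5): δ = 88.73°  ·
  (4,5): δ = 147.29°  ·
antipodal pairs: 3

count = 3; pairs: (0,3), (1,4), (2,5)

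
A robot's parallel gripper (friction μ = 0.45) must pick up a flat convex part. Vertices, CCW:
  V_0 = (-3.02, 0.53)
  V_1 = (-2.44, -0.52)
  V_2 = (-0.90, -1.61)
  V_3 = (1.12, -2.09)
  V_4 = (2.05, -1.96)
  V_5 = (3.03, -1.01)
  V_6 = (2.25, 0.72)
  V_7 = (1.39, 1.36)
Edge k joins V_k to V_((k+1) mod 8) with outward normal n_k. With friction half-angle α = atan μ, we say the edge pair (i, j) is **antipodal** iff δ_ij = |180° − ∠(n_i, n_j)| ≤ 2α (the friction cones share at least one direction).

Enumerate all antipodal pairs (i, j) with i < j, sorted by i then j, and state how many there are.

count = 10; pairs: (0,5), (0,6), (1,5), (1,6), (1,7), (2,6), (2,7), (3,6), (3,7), (4,7)

α = atan 0.45 = 24.23°;  2α = 48.46°
n_0 = (-0.8753, -0.4835)
n_1 = (-0.5777, -0.8162)
n_2 = (-0.2312, -0.9729)
n_3 = (+0.1384, -0.9904)
n_4 = (+0.6960, -0.7180)
n_5 = (+0.9116, +0.4110)
n_6 = (+0.5970, +0.8022)
n_7 = (-0.1850, +0.9827)
  (0,1): δ = 154.21°  ·
  (0,2): δ = 132.28°  ·
  (0,3): δ = 110.96°  ·
  (0,4): δ = 74.81°  ·
  (0,5): δ = 4.65°  ✓
  (0,6): δ = 24.43°  ✓
  (0,7): δ = 71.74°  ·
  (1,2): δ = 158.08°  ·
  (1,3): δ = 136.75°  ·
  (1,4): δ = 100.60°  ·
  (1,5): δ = 30.44°  ✓
  (1,6): δ = 1.37°  ✓
  (1,7): δ = 45.95°  ✓
  (2,3): δ = 158.68°  ·
  (2,4): δ = 122.52°  ·
  (2,5): δ = 52.36°  ·
  (2,6): δ = 23.29°  ✓
  (2,7): δ = 24.03°  ✓
  (3,4): δ = 143.85°  ·
  (3,5): δ = 73.69°  ·
  (3,6): δ = 44.61°  ✓
  (3,7): δ = 2.70°  ✓
  (4,5): δ = 109.84°  ·
  (4,6): δ = 80.77°  ·
  (4,7): δ = 33.45°  ✓
  (5,6): δ = 150.93°  ·
  (5,7): δ = 103.61°  ·
  (6,7): δ = 132.69°  ·
antipodal pairs: 10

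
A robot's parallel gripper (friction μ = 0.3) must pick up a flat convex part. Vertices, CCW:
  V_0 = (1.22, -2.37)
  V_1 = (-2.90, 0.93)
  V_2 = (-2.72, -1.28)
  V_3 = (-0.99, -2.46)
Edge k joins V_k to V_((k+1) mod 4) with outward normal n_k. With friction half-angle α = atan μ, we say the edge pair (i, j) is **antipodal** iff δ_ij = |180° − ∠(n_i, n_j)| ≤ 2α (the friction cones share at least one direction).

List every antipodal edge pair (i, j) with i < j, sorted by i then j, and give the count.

count = 1; pairs: (0,2)

α = atan 0.3 = 16.70°;  2α = 33.40°
n_0 = (+0.6252, +0.7805)
n_1 = (-0.9967, -0.0812)
n_2 = (-0.5635, -0.8261)
n_3 = (+0.0407, -0.9992)
  (0,1): δ = 46.65°  ·
  (0,2): δ = 4.40°  ✓
  (0,3): δ = 41.03°  ·
  (1,2): δ = 128.95°  ·
  (1,3): δ = 92.32°  ·
  (2,3): δ = 143.37°  ·
antipodal pairs: 1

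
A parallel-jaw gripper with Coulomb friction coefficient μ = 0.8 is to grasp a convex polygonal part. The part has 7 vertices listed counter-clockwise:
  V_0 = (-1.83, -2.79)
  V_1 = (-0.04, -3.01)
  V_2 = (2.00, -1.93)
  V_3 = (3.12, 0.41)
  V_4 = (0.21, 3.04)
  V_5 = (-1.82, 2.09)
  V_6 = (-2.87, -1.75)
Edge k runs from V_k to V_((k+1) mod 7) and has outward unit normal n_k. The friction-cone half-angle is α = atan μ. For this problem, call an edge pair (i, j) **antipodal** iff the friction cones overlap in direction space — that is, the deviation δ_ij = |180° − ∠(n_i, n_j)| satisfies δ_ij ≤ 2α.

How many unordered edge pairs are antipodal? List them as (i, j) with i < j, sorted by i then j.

α = atan 0.8 = 38.66°;  2α = 77.32°
n_0 = (-0.1220, -0.9925)
n_1 = (+0.4679, -0.8838)
n_2 = (+0.9020, -0.4317)
n_3 = (+0.6705, +0.7419)
n_4 = (-0.4239, +0.9057)
n_5 = (-0.9646, +0.2638)
n_6 = (-0.7071, -0.7071)
  (0,1): δ = 145.10°  ·
  (0,2): δ = 108.57°  ·
  (0,3): δ = 35.10°  ✓
  (0,4): δ = 32.09°  ✓
  (0,5): δ = 81.71°  ·
  (0,6): δ = 142.01°  ·
  (1,2): δ = 143.47°  ·
  (1,3): δ = 70.00°  ✓
  (1,4): δ = 2.82°  ✓
  (1,5): δ = 46.81°  ✓
  (1,6): δ = 107.10°  ·
  (2,3): δ = 106.53°  ·
  (2,4): δ = 39.34°  ✓
  (2,5): δ = 10.28°  ✓
  (2,6): δ = 70.58°  ✓
  (3,4): δ = 112.81°  ·
  (3,5): δ = 63.19°  ✓
  (3,6): δ = 2.89°  ✓
  (4,5): δ = 130.37°  ·
  (4,6): δ = 70.08°  ✓
  (5,6): δ = 119.71°  ·
antipodal pairs: 11

count = 11; pairs: (0,3), (0,4), (1,3), (1,4), (1,5), (2,4), (2,5), (2,6), (3,5), (3,6), (4,6)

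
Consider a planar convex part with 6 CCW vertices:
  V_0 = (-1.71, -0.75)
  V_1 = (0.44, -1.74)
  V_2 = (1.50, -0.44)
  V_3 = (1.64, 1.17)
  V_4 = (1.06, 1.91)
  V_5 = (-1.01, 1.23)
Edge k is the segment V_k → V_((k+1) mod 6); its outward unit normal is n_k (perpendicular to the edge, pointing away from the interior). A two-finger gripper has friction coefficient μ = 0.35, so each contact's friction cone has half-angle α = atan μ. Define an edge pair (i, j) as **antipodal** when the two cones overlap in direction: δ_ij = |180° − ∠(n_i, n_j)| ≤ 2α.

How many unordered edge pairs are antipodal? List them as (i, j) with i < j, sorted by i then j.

α = atan 0.35 = 19.29°;  2α = 38.58°
n_0 = (-0.4183, -0.9083)
n_1 = (+0.7750, -0.6319)
n_2 = (+0.9962, -0.0866)
n_3 = (+0.7871, +0.6169)
n_4 = (-0.3121, +0.9501)
n_5 = (-0.9428, +0.3333)
  (0,1): δ = 104.47°  ·
  (0,2): δ = 70.25°  ·
  (0,3): δ = 27.19°  ✓
  (0,4): δ = 42.91°  ·
  (0,5): δ = 95.25°  ·
  (1,2): δ = 145.78°  ·
  (1,3): δ = 102.72°  ·
  (1,4): δ = 32.62°  ✓
  (1,5): δ = 19.72°  ✓
  (2,3): δ = 136.94°  ·
  (2,4): δ = 66.84°  ·
  (2,5): δ = 14.50°  ✓
  (3,4): δ = 109.90°  ·
  (3,5): δ = 57.56°  ·
  (4,5): δ = 127.66°  ·
antipodal pairs: 4

count = 4; pairs: (0,3), (1,4), (1,5), (2,5)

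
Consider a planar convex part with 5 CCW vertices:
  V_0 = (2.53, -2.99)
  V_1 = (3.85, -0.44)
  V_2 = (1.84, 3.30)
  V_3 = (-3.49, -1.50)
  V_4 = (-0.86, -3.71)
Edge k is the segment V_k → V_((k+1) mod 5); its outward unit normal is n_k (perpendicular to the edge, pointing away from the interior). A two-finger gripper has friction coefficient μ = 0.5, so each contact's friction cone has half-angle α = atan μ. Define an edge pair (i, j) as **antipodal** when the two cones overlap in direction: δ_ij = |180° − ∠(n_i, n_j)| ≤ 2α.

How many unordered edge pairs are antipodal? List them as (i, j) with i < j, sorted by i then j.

count = 3; pairs: (0,2), (1,3), (2,4)

α = atan 0.5 = 26.57°;  2α = 53.13°
n_0 = (+0.8881, -0.4597)
n_1 = (+0.8808, +0.4734)
n_2 = (-0.6692, +0.7431)
n_3 = (-0.6433, -0.7656)
n_4 = (+0.2078, -0.9782)
  (0,1): δ = 124.38°  ·
  (0,2): δ = 20.63°  ✓
  (0,3): δ = 77.33°  ·
  (0,4): δ = 129.36°  ·
  (1,2): δ = 76.25°  ·
  (1,3): δ = 21.70°  ✓
  (1,4): δ = 73.74°  ·
  (2,3): δ = 82.05°  ·
  (2,4): δ = 30.01°  ✓
  (3,4): δ = 127.97°  ·
antipodal pairs: 3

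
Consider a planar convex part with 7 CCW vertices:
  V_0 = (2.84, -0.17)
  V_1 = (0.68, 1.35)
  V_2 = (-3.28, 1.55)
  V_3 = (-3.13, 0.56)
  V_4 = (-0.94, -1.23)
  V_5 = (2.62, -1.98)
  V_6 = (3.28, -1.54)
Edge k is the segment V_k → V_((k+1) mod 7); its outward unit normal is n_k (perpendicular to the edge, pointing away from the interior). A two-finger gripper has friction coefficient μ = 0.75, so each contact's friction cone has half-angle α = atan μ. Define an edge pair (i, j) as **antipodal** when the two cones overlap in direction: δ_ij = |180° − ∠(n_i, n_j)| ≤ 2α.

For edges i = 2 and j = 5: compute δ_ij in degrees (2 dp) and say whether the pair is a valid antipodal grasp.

α = atan 0.75 = 36.87°;  2α = 73.74°
edge 2: e_2 = (+0.15, -0.99);  n_2 = (-0.9887, -0.1498)
edge 5: e_5 = (+0.66, +0.44);  n_5 = (+0.5547, -0.8321)
∠(n_2, n_5) = 115.07°
δ = |180° − 115.07°| = 64.93°
64.93° ≤ 2α = 73.74°  →  valid

δ = 64.93°, valid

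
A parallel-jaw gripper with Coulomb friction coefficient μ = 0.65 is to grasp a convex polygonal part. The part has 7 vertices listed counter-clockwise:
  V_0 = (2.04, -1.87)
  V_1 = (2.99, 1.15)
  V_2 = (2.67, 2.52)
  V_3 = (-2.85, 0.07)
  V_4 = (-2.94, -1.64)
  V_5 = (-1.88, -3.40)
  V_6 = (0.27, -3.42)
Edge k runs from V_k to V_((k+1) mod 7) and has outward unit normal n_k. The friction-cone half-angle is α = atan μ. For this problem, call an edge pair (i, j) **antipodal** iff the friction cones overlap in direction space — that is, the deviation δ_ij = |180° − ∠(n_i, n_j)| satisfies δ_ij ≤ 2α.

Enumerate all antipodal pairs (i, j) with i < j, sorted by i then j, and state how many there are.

α = atan 0.65 = 33.02°;  2α = 66.05°
n_0 = (+0.9539, -0.3001)
n_1 = (+0.9738, +0.2275)
n_2 = (-0.4057, +0.9140)
n_3 = (-0.9986, +0.0526)
n_4 = (-0.8566, -0.5159)
n_5 = (-0.0093, -1.0000)
n_6 = (+0.6588, -0.7523)
  (0,1): δ = 149.39°  ·
  (0,2): δ = 48.60°  ✓
  (0,3): δ = 14.45°  ✓
  (0,4): δ = 48.52°  ✓
  (0,5): δ = 106.93°  ·
  (0,6): δ = 148.67°  ·
  (1,2): δ = 79.21°  ·
  (1,3): δ = 16.16°  ✓
  (1,4): δ = 17.91°  ✓
  (1,5): δ = 76.32°  ·
  (1,6): δ = 118.06°  ·
  (2,3): δ = 116.95°  ·
  (2,4): δ = 82.87°  ·
  (2,5): δ = 24.47°  ✓
  (2,6): δ = 17.28°  ✓
  (3,4): δ = 145.93°  ·
  (3,5): δ = 87.52°  ·
  (3,6): δ = 45.78°  ✓
  (4,5): δ = 121.59°  ·
  (4,6): δ = 79.85°  ·
  (5,6): δ = 138.26°  ·
antipodal pairs: 8

count = 8; pairs: (0,2), (0,3), (0,4), (1,3), (1,4), (2,5), (2,6), (3,6)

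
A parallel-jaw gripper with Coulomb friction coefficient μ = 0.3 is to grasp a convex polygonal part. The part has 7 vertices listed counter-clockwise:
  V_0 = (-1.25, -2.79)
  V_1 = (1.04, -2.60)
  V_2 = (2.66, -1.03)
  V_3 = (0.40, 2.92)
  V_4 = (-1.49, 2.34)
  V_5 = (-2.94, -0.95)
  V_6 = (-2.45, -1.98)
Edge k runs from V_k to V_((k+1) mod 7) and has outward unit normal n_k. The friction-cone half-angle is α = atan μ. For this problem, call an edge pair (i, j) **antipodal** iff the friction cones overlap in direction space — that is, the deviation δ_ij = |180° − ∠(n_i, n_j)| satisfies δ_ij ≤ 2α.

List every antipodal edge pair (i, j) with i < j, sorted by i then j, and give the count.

count = 5; pairs: (0,3), (1,3), (1,4), (2,5), (2,6)

α = atan 0.3 = 16.70°;  2α = 33.40°
n_0 = (+0.0827, -0.9966)
n_1 = (+0.6959, -0.7181)
n_2 = (+0.8680, +0.4966)
n_3 = (-0.2934, +0.9560)
n_4 = (-0.9151, +0.4033)
n_5 = (-0.9030, -0.4296)
n_6 = (-0.5595, -0.8288)
  (0,1): δ = 140.64°  ·
  (0,2): δ = 64.97°  ·
  (0,3): δ = 12.32°  ✓
  (0,4): δ = 61.47°  ·
  (0,5): δ = 110.70°  ·
  (0,6): δ = 141.24°  ·
  (1,2): δ = 104.33°  ·
  (1,3): δ = 27.04°  ✓
  (1,4): δ = 22.11°  ✓
  (1,5): δ = 71.34°  ·
  (1,6): δ = 101.88°  ·
  (2,3): δ = 102.72°  ·
  (2,4): δ = 53.56°  ·
  (2,5): δ = 4.33°  ✓
  (2,6): δ = 26.20°  ✓
  (3,4): δ = 130.84°  ·
  (3,5): δ = 81.62°  ·
  (3,6): δ = 51.08°  ·
  (4,5): δ = 130.77°  ·
  (4,6): δ = 100.23°  ·
  (5,6): δ = 149.46°  ·
antipodal pairs: 5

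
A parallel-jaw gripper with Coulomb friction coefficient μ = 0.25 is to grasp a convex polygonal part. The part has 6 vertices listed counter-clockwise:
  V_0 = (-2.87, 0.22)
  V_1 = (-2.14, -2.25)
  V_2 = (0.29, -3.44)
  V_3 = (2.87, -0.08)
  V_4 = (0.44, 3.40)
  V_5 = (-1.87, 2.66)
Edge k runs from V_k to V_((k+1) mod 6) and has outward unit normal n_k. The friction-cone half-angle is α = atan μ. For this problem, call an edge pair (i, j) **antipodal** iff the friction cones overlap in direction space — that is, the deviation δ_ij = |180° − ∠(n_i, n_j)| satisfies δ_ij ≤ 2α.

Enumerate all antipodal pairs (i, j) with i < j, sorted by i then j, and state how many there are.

count = 2; pairs: (0,3), (2,5)

α = atan 0.25 = 14.04°;  2α = 28.07°
n_0 = (-0.9590, -0.2834)
n_1 = (-0.4398, -0.8981)
n_2 = (+0.7932, -0.6090)
n_3 = (+0.8199, +0.5725)
n_4 = (-0.3051, +0.9523)
n_5 = (-0.9253, +0.3792)
  (0,1): δ = 132.56°  ·
  (0,2): δ = 53.98°  ·
  (0,3): δ = 18.46°  ✓
  (0,4): δ = 91.30°  ·
  (0,5): δ = 141.25°  ·
  (1,2): δ = 101.43°  ·
  (1,3): δ = 28.98°  ·
  (1,4): δ = 43.85°  ·
  (1,5): δ = 93.81°  ·
  (2,3): δ = 107.56°  ·
  (2,4): δ = 34.72°  ·
  (2,5): δ = 15.23°  ✓
  (3,4): δ = 107.16°  ·
  (3,5): δ = 57.21°  ·
  (4,5): δ = 130.05°  ·
antipodal pairs: 2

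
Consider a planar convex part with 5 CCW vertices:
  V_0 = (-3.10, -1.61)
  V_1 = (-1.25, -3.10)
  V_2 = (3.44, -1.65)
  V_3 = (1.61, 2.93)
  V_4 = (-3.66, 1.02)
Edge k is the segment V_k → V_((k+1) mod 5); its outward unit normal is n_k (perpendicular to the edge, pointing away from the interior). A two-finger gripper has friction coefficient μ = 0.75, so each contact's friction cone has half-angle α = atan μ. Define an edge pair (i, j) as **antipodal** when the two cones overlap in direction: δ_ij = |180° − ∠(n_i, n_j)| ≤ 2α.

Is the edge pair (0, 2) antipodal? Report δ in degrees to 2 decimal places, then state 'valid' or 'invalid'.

α = atan 0.75 = 36.87°;  2α = 73.74°
edge 0: e_0 = (+1.85, -1.49);  n_0 = (-0.6273, -0.7788)
edge 2: e_2 = (-1.83, +4.58);  n_2 = (+0.9286, +0.3710)
∠(n_0, n_2) = 150.63°
δ = |180° − 150.63°| = 29.37°
29.37° ≤ 2α = 73.74°  →  valid

δ = 29.37°, valid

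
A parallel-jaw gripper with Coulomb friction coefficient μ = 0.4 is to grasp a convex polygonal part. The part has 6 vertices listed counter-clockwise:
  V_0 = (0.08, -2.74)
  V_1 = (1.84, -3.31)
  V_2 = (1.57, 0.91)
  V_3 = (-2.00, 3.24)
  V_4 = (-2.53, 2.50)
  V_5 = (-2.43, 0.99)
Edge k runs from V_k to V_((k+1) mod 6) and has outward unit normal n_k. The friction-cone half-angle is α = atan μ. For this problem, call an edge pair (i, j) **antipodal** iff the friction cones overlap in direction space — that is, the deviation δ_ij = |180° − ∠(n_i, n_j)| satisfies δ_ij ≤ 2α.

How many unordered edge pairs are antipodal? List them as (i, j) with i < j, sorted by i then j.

α = atan 0.4 = 21.80°;  2α = 43.60°
n_0 = (-0.3081, -0.9514)
n_1 = (+0.9980, +0.0639)
n_2 = (+0.5466, +0.8374)
n_3 = (-0.8130, +0.5823)
n_4 = (-0.9978, -0.0661)
n_5 = (-0.8296, -0.5583)
  (0,1): δ = 68.39°  ·
  (0,2): δ = 15.19°  ✓
  (0,3): δ = 72.33°  ·
  (0,4): δ = 111.73°  ·
  (0,5): δ = 141.88°  ·
  (1,2): δ = 126.79°  ·
  (1,3): δ = 39.27°  ✓
  (1,4): δ = 0.13°  ✓
  (1,5): δ = 30.28°  ✓
  (2,3): δ = 92.48°  ·
  (2,4): δ = 53.08°  ·
  (2,5): δ = 22.93°  ✓
  (3,4): δ = 140.60°  ·
  (3,5): δ = 110.45°  ·
  (4,5): δ = 149.85°  ·
antipodal pairs: 5

count = 5; pairs: (0,2), (1,3), (1,4), (1,5), (2,5)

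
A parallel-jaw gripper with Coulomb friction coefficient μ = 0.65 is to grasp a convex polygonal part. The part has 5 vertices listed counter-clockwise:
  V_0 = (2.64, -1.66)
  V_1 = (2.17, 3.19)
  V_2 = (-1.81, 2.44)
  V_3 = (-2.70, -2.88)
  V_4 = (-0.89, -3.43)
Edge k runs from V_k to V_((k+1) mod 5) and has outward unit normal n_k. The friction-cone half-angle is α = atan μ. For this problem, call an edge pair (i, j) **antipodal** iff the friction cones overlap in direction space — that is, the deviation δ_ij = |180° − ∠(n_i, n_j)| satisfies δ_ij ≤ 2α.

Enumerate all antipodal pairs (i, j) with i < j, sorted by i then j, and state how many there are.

α = atan 0.65 = 33.02°;  2α = 66.05°
n_0 = (+0.9953, +0.0965)
n_1 = (-0.1852, +0.9827)
n_2 = (-0.9863, +0.1650)
n_3 = (-0.2907, -0.9568)
n_4 = (+0.4482, -0.8939)
  (0,1): δ = 84.86°  ·
  (0,2): δ = 15.03°  ✓
  (0,3): δ = 67.56°  ·
  (0,4): δ = 111.09°  ·
  (1,2): δ = 110.17°  ·
  (1,3): δ = 27.57°  ✓
  (1,4): δ = 15.96°  ✓
  (2,3): δ = 97.41°  ·
  (2,4): δ = 53.87°  ✓
  (3,4): δ = 136.47°  ·
antipodal pairs: 4

count = 4; pairs: (0,2), (1,3), (1,4), (2,4)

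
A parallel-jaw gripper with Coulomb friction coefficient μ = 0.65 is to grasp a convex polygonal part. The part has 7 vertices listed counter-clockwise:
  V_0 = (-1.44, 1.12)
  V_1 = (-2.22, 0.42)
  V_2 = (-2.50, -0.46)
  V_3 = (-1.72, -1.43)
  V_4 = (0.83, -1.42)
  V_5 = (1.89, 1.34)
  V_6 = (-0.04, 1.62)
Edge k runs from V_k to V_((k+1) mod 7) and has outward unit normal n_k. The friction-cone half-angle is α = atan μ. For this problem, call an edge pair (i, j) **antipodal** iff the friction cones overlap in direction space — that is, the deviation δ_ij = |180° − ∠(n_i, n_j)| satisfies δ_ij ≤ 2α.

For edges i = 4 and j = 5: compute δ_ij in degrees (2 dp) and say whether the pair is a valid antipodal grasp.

α = atan 0.65 = 33.02°;  2α = 66.05°
edge 4: e_4 = (+1.06, +2.76);  n_4 = (+0.9335, -0.3585)
edge 5: e_5 = (-1.93, +0.28);  n_5 = (+0.1436, +0.9896)
∠(n_4, n_5) = 102.75°
δ = |180° − 102.75°| = 77.25°
77.25° > 2α = 66.05°  →  invalid

δ = 77.25°, invalid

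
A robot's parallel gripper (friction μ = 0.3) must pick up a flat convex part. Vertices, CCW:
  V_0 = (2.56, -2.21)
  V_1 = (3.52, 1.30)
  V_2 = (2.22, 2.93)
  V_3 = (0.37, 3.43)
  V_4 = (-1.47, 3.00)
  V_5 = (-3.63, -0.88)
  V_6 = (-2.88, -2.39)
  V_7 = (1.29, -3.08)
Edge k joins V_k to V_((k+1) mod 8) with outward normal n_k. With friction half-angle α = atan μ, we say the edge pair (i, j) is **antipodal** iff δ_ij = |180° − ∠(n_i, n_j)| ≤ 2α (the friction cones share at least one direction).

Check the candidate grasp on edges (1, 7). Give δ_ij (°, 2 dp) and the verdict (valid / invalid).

δ = 85.84°, invalid

α = atan 0.3 = 16.70°;  2α = 33.40°
edge 1: e_1 = (-1.30, +1.63);  n_1 = (+0.7818, +0.6235)
edge 7: e_7 = (+1.27, +0.87);  n_7 = (+0.5651, -0.8250)
∠(n_1, n_7) = 94.16°
δ = |180° − 94.16°| = 85.84°
85.84° > 2α = 33.40°  →  invalid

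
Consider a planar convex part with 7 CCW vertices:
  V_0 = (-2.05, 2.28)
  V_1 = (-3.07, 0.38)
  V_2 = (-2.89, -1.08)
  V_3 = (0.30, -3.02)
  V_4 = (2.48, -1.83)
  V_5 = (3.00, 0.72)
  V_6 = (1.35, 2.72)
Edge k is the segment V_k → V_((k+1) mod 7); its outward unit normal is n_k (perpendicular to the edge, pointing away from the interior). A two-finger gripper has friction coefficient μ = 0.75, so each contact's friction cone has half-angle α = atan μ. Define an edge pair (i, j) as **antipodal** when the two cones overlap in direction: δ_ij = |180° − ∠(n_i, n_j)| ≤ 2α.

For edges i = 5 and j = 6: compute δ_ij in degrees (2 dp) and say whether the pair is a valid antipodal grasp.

α = atan 0.75 = 36.87°;  2α = 73.74°
edge 5: e_5 = (-1.65, +2.00);  n_5 = (+0.7714, +0.6364)
edge 6: e_6 = (-3.40, -0.44);  n_6 = (-0.1283, +0.9917)
∠(n_5, n_6) = 57.85°
δ = |180° − 57.85°| = 122.15°
122.15° > 2α = 73.74°  →  invalid

δ = 122.15°, invalid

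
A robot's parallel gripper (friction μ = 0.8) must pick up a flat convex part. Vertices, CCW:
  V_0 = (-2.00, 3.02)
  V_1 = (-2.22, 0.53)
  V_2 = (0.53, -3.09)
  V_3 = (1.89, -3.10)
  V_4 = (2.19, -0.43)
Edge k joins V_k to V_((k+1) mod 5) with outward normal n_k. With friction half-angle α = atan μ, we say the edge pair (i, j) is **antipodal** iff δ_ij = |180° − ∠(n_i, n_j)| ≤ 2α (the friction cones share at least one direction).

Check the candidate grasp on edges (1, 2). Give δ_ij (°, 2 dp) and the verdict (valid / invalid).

δ = 127.64°, invalid

α = atan 0.8 = 38.66°;  2α = 77.32°
edge 1: e_1 = (+2.75, -3.62);  n_1 = (-0.7963, -0.6049)
edge 2: e_2 = (+1.36, -0.01);  n_2 = (-0.0074, -1.0000)
∠(n_1, n_2) = 52.36°
δ = |180° − 52.36°| = 127.64°
127.64° > 2α = 77.32°  →  invalid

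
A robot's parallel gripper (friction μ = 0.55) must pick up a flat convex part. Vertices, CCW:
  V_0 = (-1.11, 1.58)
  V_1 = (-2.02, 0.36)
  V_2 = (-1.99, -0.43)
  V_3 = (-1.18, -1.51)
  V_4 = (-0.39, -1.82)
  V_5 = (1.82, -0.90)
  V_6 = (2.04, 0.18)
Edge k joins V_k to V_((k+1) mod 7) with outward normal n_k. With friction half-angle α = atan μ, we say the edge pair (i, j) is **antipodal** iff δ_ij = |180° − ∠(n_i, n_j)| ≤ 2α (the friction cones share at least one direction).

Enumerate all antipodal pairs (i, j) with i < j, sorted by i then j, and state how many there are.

count = 7; pairs: (0,4), (0,5), (1,5), (2,5), (2,6), (3,6), (4,6)

α = atan 0.55 = 28.81°;  2α = 57.62°
n_0 = (-0.8016, +0.5979)
n_1 = (-0.9993, -0.0379)
n_2 = (-0.8000, -0.6000)
n_3 = (-0.3653, -0.9309)
n_4 = (+0.3843, -0.9232)
n_5 = (+0.9799, -0.1996)
n_6 = (+0.4061, +0.9138)
  (0,1): δ = 141.11°  ·
  (0,2): δ = 106.41°  ·
  (0,3): δ = 74.71°  ·
  (0,4): δ = 30.68°  ✓
  (0,5): δ = 25.21°  ✓
  (0,6): δ = 102.76°  ·
  (1,2): δ = 145.30°  ·
  (1,3): δ = 113.60°  ·
  (1,4): δ = 69.57°  ·
  (1,5): δ = 13.69°  ✓
  (1,6): δ = 63.86°  ·
  (2,3): δ = 148.30°  ·
  (2,4): δ = 104.27°  ·
  (2,5): δ = 48.38°  ✓
  (2,6): δ = 29.17°  ✓
  (3,4): δ = 135.97°  ·
  (3,5): δ = 80.09°  ·
  (3,6): δ = 2.54°  ✓
  (4,5): δ = 124.12°  ·
  (4,6): δ = 46.56°  ✓
  (5,6): δ = 102.45°  ·
antipodal pairs: 7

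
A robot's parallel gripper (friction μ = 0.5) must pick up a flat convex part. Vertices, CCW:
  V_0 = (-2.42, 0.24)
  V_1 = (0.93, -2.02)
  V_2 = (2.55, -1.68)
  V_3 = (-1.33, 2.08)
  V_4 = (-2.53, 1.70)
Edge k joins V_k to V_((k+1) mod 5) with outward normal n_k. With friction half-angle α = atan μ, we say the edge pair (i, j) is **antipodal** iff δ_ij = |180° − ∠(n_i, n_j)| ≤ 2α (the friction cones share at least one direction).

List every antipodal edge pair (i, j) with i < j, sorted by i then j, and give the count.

count = 4; pairs: (0,2), (0,3), (1,3), (2,4)

α = atan 0.5 = 26.57°;  2α = 53.13°
n_0 = (-0.5593, -0.8290)
n_1 = (+0.2054, -0.9787)
n_2 = (+0.6959, +0.7181)
n_3 = (-0.3019, +0.9533)
n_4 = (-0.9972, -0.0751)
  (0,1): δ = 134.14°  ·
  (0,2): δ = 10.10°  ✓
  (0,3): δ = 51.58°  ✓
  (0,4): δ = 128.31°  ·
  (1,2): δ = 55.95°  ·
  (1,3): δ = 5.72°  ✓
  (1,4): δ = 82.46°  ·
  (2,3): δ = 118.33°  ·
  (2,4): δ = 41.59°  ✓
  (3,4): δ = 103.26°  ·
antipodal pairs: 4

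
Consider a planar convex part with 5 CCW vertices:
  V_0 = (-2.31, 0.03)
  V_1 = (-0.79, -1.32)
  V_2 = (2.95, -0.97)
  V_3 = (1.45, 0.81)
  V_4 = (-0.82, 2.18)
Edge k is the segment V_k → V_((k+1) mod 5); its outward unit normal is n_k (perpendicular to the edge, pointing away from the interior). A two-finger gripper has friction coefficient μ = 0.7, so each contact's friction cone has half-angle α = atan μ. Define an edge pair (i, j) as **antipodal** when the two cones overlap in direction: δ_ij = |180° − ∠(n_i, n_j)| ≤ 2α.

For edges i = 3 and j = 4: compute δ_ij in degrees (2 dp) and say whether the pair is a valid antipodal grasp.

α = atan 0.7 = 34.99°;  2α = 69.98°
edge 3: e_3 = (-2.27, +1.37);  n_3 = (+0.5167, +0.8562)
edge 4: e_4 = (-1.49, -2.15);  n_4 = (-0.8219, +0.5696)
∠(n_3, n_4) = 86.39°
δ = |180° − 86.39°| = 93.61°
93.61° > 2α = 69.98°  →  invalid

δ = 93.61°, invalid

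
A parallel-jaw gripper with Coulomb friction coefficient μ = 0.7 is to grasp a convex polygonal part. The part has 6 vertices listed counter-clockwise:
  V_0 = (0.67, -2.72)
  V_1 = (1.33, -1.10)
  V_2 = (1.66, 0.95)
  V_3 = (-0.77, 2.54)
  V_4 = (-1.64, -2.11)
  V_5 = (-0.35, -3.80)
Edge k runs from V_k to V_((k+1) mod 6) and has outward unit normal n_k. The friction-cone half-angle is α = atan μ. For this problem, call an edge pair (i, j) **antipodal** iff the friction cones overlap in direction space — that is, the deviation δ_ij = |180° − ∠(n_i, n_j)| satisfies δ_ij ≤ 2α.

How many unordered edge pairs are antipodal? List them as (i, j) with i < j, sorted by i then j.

α = atan 0.7 = 34.99°;  2α = 69.98°
n_0 = (+0.9261, -0.3773)
n_1 = (+0.9873, -0.1589)
n_2 = (+0.5475, +0.8368)
n_3 = (-0.9829, +0.1839)
n_4 = (-0.7949, -0.6068)
n_5 = (+0.7270, -0.6866)
  (0,1): δ = 166.98°  ·
  (0,2): δ = 101.03°  ·
  (0,3): δ = 11.57°  ✓
  (0,4): δ = 59.52°  ✓
  (0,5): δ = 158.80°  ·
  (1,2): δ = 114.05°  ·
  (1,3): δ = 1.45°  ✓
  (1,4): δ = 46.50°  ✓
  (1,5): δ = 145.78°  ·
  (2,3): δ = 67.40°  ✓
  (2,4): δ = 19.45°  ✓
  (2,5): δ = 79.83°  ·
  (3,4): δ = 132.05°  ·
  (3,5): δ = 32.77°  ✓
  (4,5): δ = 80.72°  ·
antipodal pairs: 7

count = 7; pairs: (0,3), (0,4), (1,3), (1,4), (2,3), (2,4), (3,5)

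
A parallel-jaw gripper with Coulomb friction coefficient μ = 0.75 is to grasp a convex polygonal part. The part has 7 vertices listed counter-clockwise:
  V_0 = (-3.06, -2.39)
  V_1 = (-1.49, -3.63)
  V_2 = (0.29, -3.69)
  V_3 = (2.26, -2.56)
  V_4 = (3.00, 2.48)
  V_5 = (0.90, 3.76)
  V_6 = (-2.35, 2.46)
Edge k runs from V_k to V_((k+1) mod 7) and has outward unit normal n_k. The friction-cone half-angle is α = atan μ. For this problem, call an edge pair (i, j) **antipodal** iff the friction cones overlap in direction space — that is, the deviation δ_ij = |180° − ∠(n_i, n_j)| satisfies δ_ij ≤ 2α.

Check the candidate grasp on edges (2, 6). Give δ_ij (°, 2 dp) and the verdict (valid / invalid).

δ = 51.83°, valid

α = atan 0.75 = 36.87°;  2α = 73.74°
edge 2: e_2 = (+1.97, +1.13);  n_2 = (+0.4976, -0.8674)
edge 6: e_6 = (-0.71, -4.85);  n_6 = (-0.9895, +0.1448)
∠(n_2, n_6) = 128.17°
δ = |180° − 128.17°| = 51.83°
51.83° ≤ 2α = 73.74°  →  valid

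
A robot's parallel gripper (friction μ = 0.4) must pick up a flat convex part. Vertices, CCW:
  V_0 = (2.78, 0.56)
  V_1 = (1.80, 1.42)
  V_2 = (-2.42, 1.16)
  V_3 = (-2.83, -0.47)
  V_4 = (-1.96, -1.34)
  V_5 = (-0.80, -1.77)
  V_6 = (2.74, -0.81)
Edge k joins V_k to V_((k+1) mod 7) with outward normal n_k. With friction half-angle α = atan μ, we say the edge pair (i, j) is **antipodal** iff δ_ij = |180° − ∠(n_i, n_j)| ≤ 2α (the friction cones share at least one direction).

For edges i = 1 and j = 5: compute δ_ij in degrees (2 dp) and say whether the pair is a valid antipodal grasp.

δ = 11.65°, valid

α = atan 0.4 = 21.80°;  2α = 43.60°
edge 1: e_1 = (-4.22, -0.26);  n_1 = (-0.0615, +0.9981)
edge 5: e_5 = (+3.54, +0.96);  n_5 = (+0.2617, -0.9651)
∠(n_1, n_5) = 168.35°
δ = |180° − 168.35°| = 11.65°
11.65° ≤ 2α = 43.60°  →  valid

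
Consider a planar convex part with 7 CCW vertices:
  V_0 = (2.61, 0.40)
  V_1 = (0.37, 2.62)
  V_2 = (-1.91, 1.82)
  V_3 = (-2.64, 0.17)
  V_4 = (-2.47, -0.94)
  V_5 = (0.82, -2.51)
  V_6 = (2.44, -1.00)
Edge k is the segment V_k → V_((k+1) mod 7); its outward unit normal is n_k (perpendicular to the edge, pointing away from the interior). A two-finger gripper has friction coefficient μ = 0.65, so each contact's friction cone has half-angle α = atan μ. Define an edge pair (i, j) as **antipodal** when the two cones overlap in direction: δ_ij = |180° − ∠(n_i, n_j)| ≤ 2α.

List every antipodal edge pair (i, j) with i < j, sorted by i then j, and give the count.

count = 9; pairs: (0,3), (0,4), (1,4), (1,5), (1,6), (2,5), (2,6), (3,5), (3,6)

α = atan 0.65 = 33.02°;  2α = 66.05°
n_0 = (+0.7039, +0.7103)
n_1 = (-0.3311, +0.9436)
n_2 = (-0.9145, +0.4046)
n_3 = (-0.9885, -0.1514)
n_4 = (-0.4307, -0.9025)
n_5 = (+0.6818, -0.7315)
n_6 = (+0.9927, -0.1205)
  (0,1): δ = 115.92°  ·
  (0,2): δ = 69.12°  ·
  (0,3): δ = 36.55°  ✓
  (0,4): δ = 19.23°  ✓
  (0,5): δ = 87.73°  ·
  (0,6): δ = 127.82°  ·
  (1,2): δ = 133.20°  ·
  (1,3): δ = 100.63°  ·
  (1,4): δ = 44.85°  ✓
  (1,5): δ = 23.65°  ✓
  (1,6): δ = 63.74°  ✓
  (2,3): δ = 147.43°  ·
  (2,4): δ = 91.64°  ·
  (2,5): δ = 23.15°  ✓
  (2,6): δ = 16.94°  ✓
  (3,4): δ = 124.22°  ·
  (3,5): δ = 55.72°  ✓
  (3,6): δ = 15.63°  ✓
  (4,5): δ = 111.50°  ·
  (4,6): δ = 71.41°  ·
  (5,6): δ = 139.91°  ·
antipodal pairs: 9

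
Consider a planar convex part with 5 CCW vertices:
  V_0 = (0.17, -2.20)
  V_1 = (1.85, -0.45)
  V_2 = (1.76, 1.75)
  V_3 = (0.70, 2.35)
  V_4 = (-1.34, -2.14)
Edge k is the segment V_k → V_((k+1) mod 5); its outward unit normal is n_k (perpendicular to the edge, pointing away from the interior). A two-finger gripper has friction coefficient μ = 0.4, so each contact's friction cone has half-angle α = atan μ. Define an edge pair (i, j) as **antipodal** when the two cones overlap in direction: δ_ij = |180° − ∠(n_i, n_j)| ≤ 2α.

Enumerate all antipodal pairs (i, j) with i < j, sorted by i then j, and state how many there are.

α = atan 0.4 = 21.80°;  2α = 43.60°
n_0 = (+0.7214, -0.6925)
n_1 = (+0.9992, +0.0409)
n_2 = (+0.4926, +0.8703)
n_3 = (-0.9104, +0.4137)
n_4 = (-0.0397, -0.9992)
  (0,1): δ = 133.83°  ·
  (0,2): δ = 75.68°  ·
  (0,3): δ = 19.40°  ✓
  (0,4): δ = 131.56°  ·
  (1,2): δ = 121.85°  ·
  (1,3): δ = 26.78°  ✓
  (1,4): δ = 85.38°  ·
  (2,3): δ = 84.92°  ·
  (2,4): δ = 27.24°  ✓
  (3,4): δ = 67.84°  ·
antipodal pairs: 3

count = 3; pairs: (0,3), (1,3), (2,4)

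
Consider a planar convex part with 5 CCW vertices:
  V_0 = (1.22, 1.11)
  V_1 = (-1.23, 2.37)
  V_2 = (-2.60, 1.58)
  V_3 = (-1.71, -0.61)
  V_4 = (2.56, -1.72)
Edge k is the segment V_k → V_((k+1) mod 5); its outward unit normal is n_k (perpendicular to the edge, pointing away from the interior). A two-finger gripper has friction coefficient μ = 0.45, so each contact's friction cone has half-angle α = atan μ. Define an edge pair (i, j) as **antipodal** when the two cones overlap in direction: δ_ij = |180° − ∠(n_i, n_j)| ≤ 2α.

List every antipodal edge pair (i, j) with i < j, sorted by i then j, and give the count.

count = 4; pairs: (0,2), (0,3), (1,3), (2,4)

α = atan 0.45 = 24.23°;  2α = 48.46°
n_0 = (+0.4573, +0.8893)
n_1 = (-0.4995, +0.8663)
n_2 = (-0.9264, -0.3765)
n_3 = (-0.2516, -0.9678)
n_4 = (+0.9038, +0.4279)
  (0,1): δ = 122.81°  ·
  (0,2): δ = 40.67°  ✓
  (0,3): δ = 12.64°  ✓
  (0,4): δ = 142.55°  ·
  (1,2): δ = 97.85°  ·
  (1,3): δ = 44.54°  ✓
  (1,4): δ = 85.37°  ·
  (2,3): δ = 126.69°  ·
  (2,4): δ = 3.22°  ✓
  (3,4): δ = 50.09°  ·
antipodal pairs: 4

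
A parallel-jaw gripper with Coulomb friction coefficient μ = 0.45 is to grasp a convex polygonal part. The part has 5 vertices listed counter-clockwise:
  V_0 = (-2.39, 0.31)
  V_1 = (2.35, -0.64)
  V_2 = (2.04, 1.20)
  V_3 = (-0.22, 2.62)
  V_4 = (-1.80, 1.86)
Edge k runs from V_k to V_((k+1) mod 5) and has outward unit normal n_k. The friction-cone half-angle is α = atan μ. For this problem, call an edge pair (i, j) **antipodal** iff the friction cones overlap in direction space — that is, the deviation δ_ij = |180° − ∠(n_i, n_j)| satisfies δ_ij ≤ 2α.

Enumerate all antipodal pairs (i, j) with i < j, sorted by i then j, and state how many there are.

count = 3; pairs: (0,2), (0,3), (1,4)

α = atan 0.45 = 24.23°;  2α = 48.46°
n_0 = (-0.1965, -0.9805)
n_1 = (+0.9861, +0.1661)
n_2 = (+0.5320, +0.8467)
n_3 = (-0.4335, +0.9012)
n_4 = (-0.9346, +0.3557)
  (0,1): δ = 69.10°  ·
  (0,2): δ = 20.81°  ✓
  (0,3): δ = 37.02°  ✓
  (0,4): δ = 80.49°  ·
  (1,2): δ = 131.71°  ·
  (1,3): δ = 73.88°  ·
  (1,4): δ = 30.40°  ✓
  (2,3): δ = 122.17°  ·
  (2,4): δ = 78.70°  ·
  (3,4): δ = 136.53°  ·
antipodal pairs: 3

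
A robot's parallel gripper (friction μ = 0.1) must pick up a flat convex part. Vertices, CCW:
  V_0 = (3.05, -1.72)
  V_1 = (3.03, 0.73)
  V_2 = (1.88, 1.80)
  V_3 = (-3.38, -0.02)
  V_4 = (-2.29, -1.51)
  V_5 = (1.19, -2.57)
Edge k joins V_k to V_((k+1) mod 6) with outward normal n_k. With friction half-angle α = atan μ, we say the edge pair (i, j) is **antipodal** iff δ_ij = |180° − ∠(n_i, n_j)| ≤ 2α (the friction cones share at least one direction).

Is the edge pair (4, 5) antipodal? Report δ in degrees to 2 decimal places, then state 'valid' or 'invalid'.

δ = 138.50°, invalid

α = atan 0.1 = 5.71°;  2α = 11.42°
edge 4: e_4 = (+3.48, -1.06);  n_4 = (-0.2914, -0.9566)
edge 5: e_5 = (+1.86, +0.85);  n_5 = (+0.4156, -0.9095)
∠(n_4, n_5) = 41.50°
δ = |180° − 41.50°| = 138.50°
138.50° > 2α = 11.42°  →  invalid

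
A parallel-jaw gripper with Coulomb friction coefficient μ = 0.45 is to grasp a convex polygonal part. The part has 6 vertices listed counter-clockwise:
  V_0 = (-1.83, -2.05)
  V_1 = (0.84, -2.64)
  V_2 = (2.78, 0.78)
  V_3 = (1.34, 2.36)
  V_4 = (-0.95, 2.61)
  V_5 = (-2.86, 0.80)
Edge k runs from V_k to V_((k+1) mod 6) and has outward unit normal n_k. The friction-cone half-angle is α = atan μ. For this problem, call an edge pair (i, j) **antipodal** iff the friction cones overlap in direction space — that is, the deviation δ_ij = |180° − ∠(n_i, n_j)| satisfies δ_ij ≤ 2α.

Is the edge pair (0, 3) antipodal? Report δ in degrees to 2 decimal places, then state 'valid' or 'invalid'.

δ = 6.23°, valid

α = atan 0.45 = 24.23°;  2α = 48.46°
edge 0: e_0 = (+2.67, -0.59);  n_0 = (-0.2158, -0.9764)
edge 3: e_3 = (-2.29, +0.25);  n_3 = (+0.1085, +0.9941)
∠(n_0, n_3) = 173.77°
δ = |180° − 173.77°| = 6.23°
6.23° ≤ 2α = 48.46°  →  valid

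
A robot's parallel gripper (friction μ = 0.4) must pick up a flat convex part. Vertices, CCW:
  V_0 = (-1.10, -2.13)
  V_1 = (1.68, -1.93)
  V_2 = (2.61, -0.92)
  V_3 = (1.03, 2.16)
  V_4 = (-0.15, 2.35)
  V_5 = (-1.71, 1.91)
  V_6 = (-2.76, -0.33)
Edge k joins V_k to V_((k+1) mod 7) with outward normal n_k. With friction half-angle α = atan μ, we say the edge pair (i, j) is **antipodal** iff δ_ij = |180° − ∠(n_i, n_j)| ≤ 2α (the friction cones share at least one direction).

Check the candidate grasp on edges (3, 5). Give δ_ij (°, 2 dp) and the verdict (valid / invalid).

δ = 105.97°, invalid

α = atan 0.4 = 21.80°;  2α = 43.60°
edge 3: e_3 = (-1.18, +0.19);  n_3 = (+0.1590, +0.9873)
edge 5: e_5 = (-1.05, -2.24);  n_5 = (-0.9055, +0.4244)
∠(n_3, n_5) = 74.03°
δ = |180° − 74.03°| = 105.97°
105.97° > 2α = 43.60°  →  invalid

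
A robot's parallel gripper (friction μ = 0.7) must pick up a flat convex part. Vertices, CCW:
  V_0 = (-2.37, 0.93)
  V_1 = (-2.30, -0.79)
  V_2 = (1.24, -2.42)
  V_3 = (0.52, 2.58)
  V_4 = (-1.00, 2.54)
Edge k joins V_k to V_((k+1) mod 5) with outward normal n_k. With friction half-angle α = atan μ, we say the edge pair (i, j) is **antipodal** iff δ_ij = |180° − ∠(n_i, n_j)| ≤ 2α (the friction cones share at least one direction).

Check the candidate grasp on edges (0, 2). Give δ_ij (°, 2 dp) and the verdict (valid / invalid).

α = atan 0.7 = 34.99°;  2α = 69.98°
edge 0: e_0 = (+0.07, -1.72);  n_0 = (-0.9992, -0.0407)
edge 2: e_2 = (-0.72, +5.00);  n_2 = (+0.9898, +0.1425)
∠(n_0, n_2) = 174.14°
δ = |180° − 174.14°| = 5.86°
5.86° ≤ 2α = 69.98°  →  valid

δ = 5.86°, valid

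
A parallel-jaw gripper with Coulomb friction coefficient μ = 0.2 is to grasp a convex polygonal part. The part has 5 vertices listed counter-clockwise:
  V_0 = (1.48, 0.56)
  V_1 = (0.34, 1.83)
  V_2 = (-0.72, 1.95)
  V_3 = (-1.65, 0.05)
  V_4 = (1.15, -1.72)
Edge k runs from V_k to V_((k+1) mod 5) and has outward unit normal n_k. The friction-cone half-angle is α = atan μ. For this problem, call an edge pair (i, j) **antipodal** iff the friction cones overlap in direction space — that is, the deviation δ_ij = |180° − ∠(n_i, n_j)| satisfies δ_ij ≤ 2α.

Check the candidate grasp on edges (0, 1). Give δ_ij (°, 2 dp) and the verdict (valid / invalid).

δ = 138.37°, invalid

α = atan 0.2 = 11.31°;  2α = 22.62°
edge 0: e_0 = (-1.14, +1.27);  n_0 = (+0.7442, +0.6680)
edge 1: e_1 = (-1.06, +0.12);  n_1 = (+0.1125, +0.9937)
∠(n_0, n_1) = 41.63°
δ = |180° − 41.63°| = 138.37°
138.37° > 2α = 22.62°  →  invalid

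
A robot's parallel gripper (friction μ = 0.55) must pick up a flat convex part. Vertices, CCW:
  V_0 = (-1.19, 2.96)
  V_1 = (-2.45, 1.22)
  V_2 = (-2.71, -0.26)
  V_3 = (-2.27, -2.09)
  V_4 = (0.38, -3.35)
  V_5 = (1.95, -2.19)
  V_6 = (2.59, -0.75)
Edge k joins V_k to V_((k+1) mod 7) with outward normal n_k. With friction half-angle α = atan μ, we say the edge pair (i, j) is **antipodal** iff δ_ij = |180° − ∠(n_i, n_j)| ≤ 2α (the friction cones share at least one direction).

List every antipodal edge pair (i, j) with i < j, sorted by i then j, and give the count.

α = atan 0.55 = 28.81°;  2α = 57.62°
n_0 = (-0.8099, +0.5865)
n_1 = (-0.9849, +0.1730)
n_2 = (-0.9723, -0.2338)
n_3 = (-0.4294, -0.9031)
n_4 = (+0.5942, -0.8043)
n_5 = (+0.9138, -0.4061)
n_6 = (+0.7005, +0.7137)
  (0,1): δ = 154.05°  ·
  (0,2): δ = 130.57°  ·
  (0,3): δ = 79.52°  ·
  (0,4): δ = 17.63°  ✓
  (0,5): δ = 11.95°  ✓
  (0,6): δ = 81.45°  ·
  (1,2): δ = 156.52°  ·
  (1,3): δ = 105.47°  ·
  (1,4): δ = 43.58°  ✓
  (1,5): δ = 14.00°  ✓
  (1,6): δ = 55.50°  ✓
  (2,3): δ = 128.95°  ·
  (2,4): δ = 67.06°  ·
  (2,5): δ = 37.48°  ✓
  (2,6): δ = 32.02°  ✓
  (3,4): δ = 118.11°  ·
  (3,5): δ = 88.53°  ·
  (3,6): δ = 19.03°  ✓
  (4,5): δ = 150.42°  ·
  (4,6): δ = 80.92°  ·
  (5,6): δ = 110.50°  ·
antipodal pairs: 8

count = 8; pairs: (0,4), (0,5), (1,4), (1,5), (1,6), (2,5), (2,6), (3,6)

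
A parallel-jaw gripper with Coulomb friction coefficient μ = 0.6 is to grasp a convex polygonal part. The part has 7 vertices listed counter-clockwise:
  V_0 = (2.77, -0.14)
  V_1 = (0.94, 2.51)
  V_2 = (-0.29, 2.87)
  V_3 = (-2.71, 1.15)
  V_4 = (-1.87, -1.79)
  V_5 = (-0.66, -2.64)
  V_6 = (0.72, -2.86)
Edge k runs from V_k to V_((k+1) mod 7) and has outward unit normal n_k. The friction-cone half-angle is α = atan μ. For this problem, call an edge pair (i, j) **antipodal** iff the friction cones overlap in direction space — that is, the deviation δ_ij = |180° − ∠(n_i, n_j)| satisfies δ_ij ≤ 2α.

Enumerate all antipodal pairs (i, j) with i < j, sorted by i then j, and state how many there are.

count = 9; pairs: (0,3), (0,4), (0,5), (1,3), (1,4), (1,5), (2,5), (2,6), (3,6)

α = atan 0.6 = 30.96°;  2α = 61.93°
n_0 = (+0.8229, +0.5682)
n_1 = (+0.2809, +0.9597)
n_2 = (-0.5793, +0.8151)
n_3 = (-0.9615, -0.2747)
n_4 = (-0.5748, -0.8183)
n_5 = (-0.1574, -0.9875)
n_6 = (+0.7986, -0.6019)
  (0,1): δ = 140.94°  ·
  (0,2): δ = 89.22°  ·
  (0,3): δ = 18.68°  ✓
  (0,4): δ = 20.29°  ✓
  (0,5): δ = 46.31°  ✓
  (0,6): δ = 108.37°  ·
  (1,2): δ = 128.28°  ·
  (1,3): δ = 57.74°  ✓
  (1,4): δ = 18.77°  ✓
  (1,5): δ = 7.26°  ✓
  (1,6): δ = 69.31°  ·
  (2,3): δ = 109.46°  ·
  (2,4): δ = 70.49°  ·
  (2,5): δ = 44.46°  ✓
  (2,6): δ = 17.59°  ✓
  (3,4): δ = 141.03°  ·
  (3,5): δ = 115.00°  ·
  (3,6): δ = 52.95°  ✓
  (4,5): δ = 153.97°  ·
  (4,6): δ = 91.92°  ·
  (5,6): δ = 117.95°  ·
antipodal pairs: 9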